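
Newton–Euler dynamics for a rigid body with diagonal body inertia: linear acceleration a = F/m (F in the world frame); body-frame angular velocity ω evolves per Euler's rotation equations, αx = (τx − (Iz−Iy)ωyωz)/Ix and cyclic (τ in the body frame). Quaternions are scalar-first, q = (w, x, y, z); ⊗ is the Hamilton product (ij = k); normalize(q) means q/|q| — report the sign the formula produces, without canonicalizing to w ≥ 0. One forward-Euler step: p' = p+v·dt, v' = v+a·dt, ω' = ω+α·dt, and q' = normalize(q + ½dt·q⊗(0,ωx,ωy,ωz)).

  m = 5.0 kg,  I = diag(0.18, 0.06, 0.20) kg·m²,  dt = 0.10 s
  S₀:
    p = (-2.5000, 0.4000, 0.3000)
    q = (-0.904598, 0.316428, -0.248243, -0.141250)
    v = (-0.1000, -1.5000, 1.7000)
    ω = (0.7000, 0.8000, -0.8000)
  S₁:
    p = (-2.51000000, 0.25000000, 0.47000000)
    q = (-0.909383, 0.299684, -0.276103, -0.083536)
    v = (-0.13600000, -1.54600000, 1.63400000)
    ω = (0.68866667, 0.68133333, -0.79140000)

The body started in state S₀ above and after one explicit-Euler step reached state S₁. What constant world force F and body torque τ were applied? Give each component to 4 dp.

F = (-1.8000, -2.3000, -3.3000)
τ = (-0.1100, -0.0600, -0.0500)

v₁ − v₀ = (-0.03600000, -0.04600000, -0.06600000)
applied force F = (-1.8000, -2.3000, -3.3000)
rate change Δω = (-0.01133333, -0.11866667, 0.00860000)
ω₀×(Iω₀) = (-0.0896, 0.0112, -0.0672)
I·α + gyro = (-0.1100, -0.0600, -0.0500)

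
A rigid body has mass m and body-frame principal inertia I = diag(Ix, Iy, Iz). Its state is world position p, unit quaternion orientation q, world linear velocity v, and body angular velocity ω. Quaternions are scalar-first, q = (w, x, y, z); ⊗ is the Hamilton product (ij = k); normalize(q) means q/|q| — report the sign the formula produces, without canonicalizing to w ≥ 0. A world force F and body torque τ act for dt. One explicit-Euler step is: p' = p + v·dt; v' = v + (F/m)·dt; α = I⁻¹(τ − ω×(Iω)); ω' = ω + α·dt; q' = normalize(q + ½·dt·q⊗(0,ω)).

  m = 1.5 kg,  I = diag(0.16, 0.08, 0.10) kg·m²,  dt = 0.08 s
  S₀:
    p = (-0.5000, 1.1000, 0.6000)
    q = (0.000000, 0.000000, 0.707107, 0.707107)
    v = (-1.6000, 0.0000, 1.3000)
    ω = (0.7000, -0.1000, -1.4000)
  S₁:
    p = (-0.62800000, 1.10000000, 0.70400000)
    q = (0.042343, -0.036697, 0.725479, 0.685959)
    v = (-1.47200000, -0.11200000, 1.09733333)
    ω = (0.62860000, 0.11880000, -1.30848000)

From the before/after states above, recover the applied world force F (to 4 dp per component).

F = (2.4000, -2.1000, -3.8000)

v₁ − v₀ = (0.12800000, -0.11200000, -0.20266667)
F = m·Δv/dt = (2.4000, -2.1000, -3.8000)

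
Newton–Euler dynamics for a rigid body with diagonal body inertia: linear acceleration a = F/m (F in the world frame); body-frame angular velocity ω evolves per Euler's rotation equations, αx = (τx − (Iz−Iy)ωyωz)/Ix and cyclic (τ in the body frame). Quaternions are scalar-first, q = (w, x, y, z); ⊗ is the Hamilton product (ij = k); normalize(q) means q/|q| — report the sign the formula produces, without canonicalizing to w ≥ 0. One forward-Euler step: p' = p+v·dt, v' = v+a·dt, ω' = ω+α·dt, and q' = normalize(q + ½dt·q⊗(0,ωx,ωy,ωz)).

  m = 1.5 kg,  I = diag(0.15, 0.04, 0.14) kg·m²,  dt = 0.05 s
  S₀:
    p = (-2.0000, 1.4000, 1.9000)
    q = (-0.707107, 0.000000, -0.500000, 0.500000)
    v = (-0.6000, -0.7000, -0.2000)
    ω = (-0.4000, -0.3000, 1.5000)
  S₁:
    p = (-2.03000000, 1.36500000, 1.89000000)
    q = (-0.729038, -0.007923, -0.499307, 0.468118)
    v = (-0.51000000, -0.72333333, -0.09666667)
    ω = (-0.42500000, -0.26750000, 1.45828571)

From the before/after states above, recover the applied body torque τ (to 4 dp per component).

Δω = ω₁−ω₀ = (-0.02500000, 0.03250000, -0.04171429)
gyro term ω₀×Iω₀ = (-0.0450, -0.0060, -0.0132)
applied torque τ = (-0.1200, 0.0200, -0.1300)

τ = (-0.1200, 0.0200, -0.1300)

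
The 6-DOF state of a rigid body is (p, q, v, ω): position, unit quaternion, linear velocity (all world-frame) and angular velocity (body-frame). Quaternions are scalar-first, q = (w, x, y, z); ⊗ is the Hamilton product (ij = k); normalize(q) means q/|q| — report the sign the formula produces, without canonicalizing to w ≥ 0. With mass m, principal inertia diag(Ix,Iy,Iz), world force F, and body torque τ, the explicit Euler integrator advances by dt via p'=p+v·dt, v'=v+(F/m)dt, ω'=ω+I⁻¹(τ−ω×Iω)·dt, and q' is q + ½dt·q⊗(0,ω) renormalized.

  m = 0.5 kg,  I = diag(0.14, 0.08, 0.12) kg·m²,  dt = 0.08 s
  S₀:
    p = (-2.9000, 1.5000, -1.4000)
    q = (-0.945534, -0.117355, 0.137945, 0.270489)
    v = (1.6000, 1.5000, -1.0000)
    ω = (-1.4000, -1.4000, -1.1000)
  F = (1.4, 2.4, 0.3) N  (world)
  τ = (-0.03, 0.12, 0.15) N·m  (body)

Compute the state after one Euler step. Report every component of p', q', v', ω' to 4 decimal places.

p' = (-2.7720, 1.6200, -1.4800)
q' = (-0.9287, -0.0551, 0.1699, 0.3251)
v' = (1.8240, 1.8840, -0.9520)
ω' = (-1.4523, -1.3108, -0.9216)

precession coupling ω×(Iω) = (0.0616, 0.0308, -0.1176)
α = I⁻¹(τ − ω×Iω) = (-0.6543, 1.1150, 2.2300)
ω + α·dt = (-1.4523, -1.3108, -0.9216)
2q̇ = q⊗(0,ω) = (0.3263639, 1.5506927, 0.8159725, 1.3975074)
q' = normalize(q + ½dt·q⊗(0,ω)) = (-0.9287, -0.0551, 0.1699, 0.3251)
a = (2.8000, 4.8000, 0.6000)
new position p' = (-2.7720, 1.6200, -1.4800)
v' = v + a·dt = (1.8240, 1.8840, -0.9520)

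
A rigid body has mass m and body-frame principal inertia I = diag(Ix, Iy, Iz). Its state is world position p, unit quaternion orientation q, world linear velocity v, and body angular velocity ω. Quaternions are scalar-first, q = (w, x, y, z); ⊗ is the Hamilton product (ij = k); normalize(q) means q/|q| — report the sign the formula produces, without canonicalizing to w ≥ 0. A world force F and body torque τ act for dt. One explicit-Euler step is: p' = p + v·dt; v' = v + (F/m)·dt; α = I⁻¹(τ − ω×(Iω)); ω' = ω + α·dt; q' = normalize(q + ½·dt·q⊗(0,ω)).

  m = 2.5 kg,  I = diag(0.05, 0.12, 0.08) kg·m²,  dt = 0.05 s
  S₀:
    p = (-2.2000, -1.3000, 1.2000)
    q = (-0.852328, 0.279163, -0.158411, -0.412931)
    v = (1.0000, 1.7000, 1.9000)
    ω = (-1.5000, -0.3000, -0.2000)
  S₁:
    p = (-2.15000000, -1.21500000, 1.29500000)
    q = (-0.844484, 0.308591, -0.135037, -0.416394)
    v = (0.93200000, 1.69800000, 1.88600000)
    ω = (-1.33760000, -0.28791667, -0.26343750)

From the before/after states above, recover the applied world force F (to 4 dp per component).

F = (-3.4000, -0.1000, -0.7000)

v₁ − v₀ = (-0.06800000, -0.00200000, -0.01400000)
m·(v₁−v₀)/dt = (-3.4000, -0.1000, -0.7000)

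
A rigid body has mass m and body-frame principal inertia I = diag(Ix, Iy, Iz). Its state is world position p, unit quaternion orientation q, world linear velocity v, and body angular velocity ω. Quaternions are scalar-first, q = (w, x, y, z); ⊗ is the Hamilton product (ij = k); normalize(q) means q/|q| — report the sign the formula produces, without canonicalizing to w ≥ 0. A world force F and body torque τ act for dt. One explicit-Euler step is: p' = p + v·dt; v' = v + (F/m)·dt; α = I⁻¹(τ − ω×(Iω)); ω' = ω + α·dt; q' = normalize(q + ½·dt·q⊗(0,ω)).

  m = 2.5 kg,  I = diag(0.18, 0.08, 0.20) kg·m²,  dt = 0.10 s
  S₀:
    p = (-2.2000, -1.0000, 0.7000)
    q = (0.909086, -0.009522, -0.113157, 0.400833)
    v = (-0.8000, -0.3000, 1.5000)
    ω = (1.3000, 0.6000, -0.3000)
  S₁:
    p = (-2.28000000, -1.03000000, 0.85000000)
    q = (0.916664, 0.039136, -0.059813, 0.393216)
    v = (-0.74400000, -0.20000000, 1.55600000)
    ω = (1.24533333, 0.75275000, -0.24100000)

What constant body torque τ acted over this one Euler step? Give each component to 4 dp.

rate change Δω = (-0.05466667, 0.15275000, 0.05900000)
τ = I·(Δω/dt) + ω₀×(Iω₀) = (-0.1200, 0.1300, 0.0400)

τ = (-0.1200, 0.1300, 0.0400)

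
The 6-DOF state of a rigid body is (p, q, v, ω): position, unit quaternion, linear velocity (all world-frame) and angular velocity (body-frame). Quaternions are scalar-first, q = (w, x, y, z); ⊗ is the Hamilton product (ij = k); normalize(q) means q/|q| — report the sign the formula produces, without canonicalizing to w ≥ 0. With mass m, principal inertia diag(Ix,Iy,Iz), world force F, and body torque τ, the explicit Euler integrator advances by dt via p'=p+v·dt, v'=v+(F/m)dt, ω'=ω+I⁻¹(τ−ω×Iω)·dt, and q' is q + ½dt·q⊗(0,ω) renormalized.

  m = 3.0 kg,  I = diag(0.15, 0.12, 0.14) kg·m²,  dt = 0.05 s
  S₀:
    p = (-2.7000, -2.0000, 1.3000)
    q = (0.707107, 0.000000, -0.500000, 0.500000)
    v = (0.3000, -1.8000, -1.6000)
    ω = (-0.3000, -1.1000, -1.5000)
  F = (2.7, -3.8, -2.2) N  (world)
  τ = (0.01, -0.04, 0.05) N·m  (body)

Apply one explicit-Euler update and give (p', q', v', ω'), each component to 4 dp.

a = F/m = (0.9000, -1.2667, -0.7333)
p + v·dt = (-2.6850, -2.0900, 1.2200)
new velocity v' = (0.3450, -1.8633, -1.6367)
precession coupling ω×(Iω) = (0.0330, 0.0045, -0.0099)
angular accel α = (-0.1533, -0.3708, 0.4279)
ω + α·dt = (-0.3077, -1.1185, -1.4786)
2q̇ = q⊗(0,ω) = (0.2000000, 1.0878679, -0.9278177, -1.2106605)
q + ½dt·q⊗(0,ω), renormalized = (0.7113, 0.0272, -0.5226, 0.4692)

p' = (-2.6850, -2.0900, 1.2200)
q' = (0.7113, 0.0272, -0.5226, 0.4692)
v' = (0.3450, -1.8633, -1.6367)
ω' = (-0.3077, -1.1185, -1.4786)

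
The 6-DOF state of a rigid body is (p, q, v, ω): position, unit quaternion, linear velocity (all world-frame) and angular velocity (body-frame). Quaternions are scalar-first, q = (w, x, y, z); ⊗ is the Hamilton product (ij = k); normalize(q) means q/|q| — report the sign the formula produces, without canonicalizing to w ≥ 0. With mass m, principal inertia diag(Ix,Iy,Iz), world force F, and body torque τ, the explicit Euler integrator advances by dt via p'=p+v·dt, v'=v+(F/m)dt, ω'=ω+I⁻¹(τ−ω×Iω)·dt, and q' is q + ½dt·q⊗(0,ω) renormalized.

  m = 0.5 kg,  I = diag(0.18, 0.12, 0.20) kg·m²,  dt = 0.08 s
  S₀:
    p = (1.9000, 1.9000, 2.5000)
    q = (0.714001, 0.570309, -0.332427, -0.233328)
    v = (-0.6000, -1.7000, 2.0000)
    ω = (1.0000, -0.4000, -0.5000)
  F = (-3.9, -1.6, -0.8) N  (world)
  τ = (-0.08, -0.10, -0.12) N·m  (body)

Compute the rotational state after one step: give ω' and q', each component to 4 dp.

ω' = (0.9573, -0.4733, -0.5576)
q' = (0.6804, 0.6011, -0.3414, -0.2432)

ω×(Iω) gyroscopic = (0.0160, 0.0100, 0.0240)
α = I⁻¹(τ − ω×Iω) = (-0.5333, -0.9167, -0.7200)
ω + α·dt = (0.9573, -0.4733, -0.5576)
2q̇ = q⊗(0,ω) = (-0.8199438, 0.7868833, -0.2337739, -0.2526971)
q + ½dt·q⊗(0,ω), renormalized = (0.6804, 0.6011, -0.3414, -0.2432)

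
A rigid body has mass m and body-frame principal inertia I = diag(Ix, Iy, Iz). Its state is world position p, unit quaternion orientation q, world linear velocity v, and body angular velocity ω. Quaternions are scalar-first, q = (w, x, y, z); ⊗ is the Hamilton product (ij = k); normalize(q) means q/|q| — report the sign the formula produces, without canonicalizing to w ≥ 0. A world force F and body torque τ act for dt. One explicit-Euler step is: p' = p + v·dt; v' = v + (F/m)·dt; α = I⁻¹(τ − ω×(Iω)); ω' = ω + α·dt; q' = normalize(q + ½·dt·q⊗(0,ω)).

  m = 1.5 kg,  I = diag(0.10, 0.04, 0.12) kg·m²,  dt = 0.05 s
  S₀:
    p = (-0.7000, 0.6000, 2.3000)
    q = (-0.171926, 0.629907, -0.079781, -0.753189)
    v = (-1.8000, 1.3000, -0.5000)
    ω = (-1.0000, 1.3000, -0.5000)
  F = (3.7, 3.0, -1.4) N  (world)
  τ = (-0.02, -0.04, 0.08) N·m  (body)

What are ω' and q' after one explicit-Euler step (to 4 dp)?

gyro term ω×Iω = (-0.0520, -0.0100, 0.0780)
angular accel α = (0.3200, -0.7500, 0.0167)
ω + α·dt = (-0.9840, 1.2625, -0.4992)
q⊗(0,ω) = (0.3570278, 1.1909622, 0.8446387, 0.8250611)
q' = normalize(q + ½dt·q⊗(0,ω)) = (-0.1629, 0.6591, -0.0586, -0.7319)

ω' = (-0.9840, 1.2625, -0.4992)
q' = (-0.1629, 0.6591, -0.0586, -0.7319)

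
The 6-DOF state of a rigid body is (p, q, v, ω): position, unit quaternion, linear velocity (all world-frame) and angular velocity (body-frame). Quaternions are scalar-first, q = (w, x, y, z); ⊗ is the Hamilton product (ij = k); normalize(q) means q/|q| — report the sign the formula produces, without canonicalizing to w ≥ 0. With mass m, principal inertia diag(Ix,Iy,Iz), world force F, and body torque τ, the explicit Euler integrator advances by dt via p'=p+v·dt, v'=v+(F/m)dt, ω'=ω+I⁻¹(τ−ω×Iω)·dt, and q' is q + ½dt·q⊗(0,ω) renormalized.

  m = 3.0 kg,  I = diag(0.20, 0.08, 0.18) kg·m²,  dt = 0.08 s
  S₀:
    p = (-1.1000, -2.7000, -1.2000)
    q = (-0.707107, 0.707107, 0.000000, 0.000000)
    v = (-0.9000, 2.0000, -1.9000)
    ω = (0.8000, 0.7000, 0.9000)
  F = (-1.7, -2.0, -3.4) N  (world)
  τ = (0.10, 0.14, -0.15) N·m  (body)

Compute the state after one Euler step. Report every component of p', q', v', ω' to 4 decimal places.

α = I⁻¹(τ − ω×Iω) = (0.1850, 1.5700, -0.4600)
ω + α·dt = (0.8148, 0.8256, 0.8632)
2q̇ = q⊗(0,ω) = (-0.5656856, -0.5656856, -1.1313712, -0.1414214)
q' = normalize(q + ½dt·q⊗(0,ω)) = (-0.7286, 0.6834, -0.0452, -0.0056)
a = (-0.5667, -0.6667, -1.1333)
p + v·dt = (-1.1720, -2.5400, -1.3520)
v' = v + a·dt = (-0.9453, 1.9467, -1.9907)

p' = (-1.1720, -2.5400, -1.3520)
q' = (-0.7286, 0.6834, -0.0452, -0.0056)
v' = (-0.9453, 1.9467, -1.9907)
ω' = (0.8148, 0.8256, 0.8632)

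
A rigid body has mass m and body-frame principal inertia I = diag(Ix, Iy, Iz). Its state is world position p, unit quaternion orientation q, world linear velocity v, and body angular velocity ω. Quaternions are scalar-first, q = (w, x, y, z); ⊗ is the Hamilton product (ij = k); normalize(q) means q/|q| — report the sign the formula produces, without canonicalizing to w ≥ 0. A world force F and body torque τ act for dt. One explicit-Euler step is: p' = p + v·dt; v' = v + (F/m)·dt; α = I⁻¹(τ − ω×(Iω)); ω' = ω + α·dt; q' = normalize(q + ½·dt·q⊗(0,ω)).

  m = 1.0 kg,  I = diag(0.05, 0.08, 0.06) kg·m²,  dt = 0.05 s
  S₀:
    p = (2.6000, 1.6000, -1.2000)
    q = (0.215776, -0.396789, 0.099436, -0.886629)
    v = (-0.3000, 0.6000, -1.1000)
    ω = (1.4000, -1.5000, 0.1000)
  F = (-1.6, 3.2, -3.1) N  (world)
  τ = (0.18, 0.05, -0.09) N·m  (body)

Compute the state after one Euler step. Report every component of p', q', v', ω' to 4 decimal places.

ω×(Iω) gyroscopic = (0.0030, -0.0014, -0.0630)
angular accel α = (3.5400, 0.6425, -0.4500)
ω' = ω + α·dt = (1.5770, -1.4679, 0.0775)
q⊗(0,ω) = (0.7933215, -1.0179135, -1.5252657, 0.4775507)
q' = normalize(q + ½dt·q⊗(0,ω)) = (0.2353, -0.4217, 0.0612, -0.8735)
p' = p + v·dt = (2.5850, 1.6300, -1.2550)
v + (F/m)dt = (-0.3800, 0.7600, -1.2550)

p' = (2.5850, 1.6300, -1.2550)
q' = (0.2353, -0.4217, 0.0612, -0.8735)
v' = (-0.3800, 0.7600, -1.2550)
ω' = (1.5770, -1.4679, 0.0775)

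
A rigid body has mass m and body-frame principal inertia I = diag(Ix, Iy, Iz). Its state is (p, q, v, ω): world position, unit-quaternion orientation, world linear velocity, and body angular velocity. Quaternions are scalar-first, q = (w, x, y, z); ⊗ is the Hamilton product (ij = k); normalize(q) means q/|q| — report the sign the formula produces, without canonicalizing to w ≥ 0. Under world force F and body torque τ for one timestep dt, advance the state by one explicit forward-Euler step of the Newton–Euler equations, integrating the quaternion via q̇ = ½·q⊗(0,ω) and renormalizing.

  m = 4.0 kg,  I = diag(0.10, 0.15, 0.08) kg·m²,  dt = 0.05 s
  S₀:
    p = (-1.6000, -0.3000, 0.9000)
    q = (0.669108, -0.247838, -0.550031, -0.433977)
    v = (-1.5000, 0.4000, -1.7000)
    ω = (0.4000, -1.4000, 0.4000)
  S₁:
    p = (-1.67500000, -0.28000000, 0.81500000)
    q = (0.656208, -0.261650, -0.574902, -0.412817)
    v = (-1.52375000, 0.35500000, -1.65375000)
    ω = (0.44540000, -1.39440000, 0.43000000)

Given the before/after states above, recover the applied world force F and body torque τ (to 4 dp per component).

Δv = v₁−v₀ = (-0.02375000, -0.04500000, 0.04625000)
applied force F = (-1.9000, -3.6000, 3.7000)
Δω = ω₁−ω₀ = (0.04540000, 0.00560000, 0.03000000)
precession coupling = (0.0392, 0.0032, -0.0280)
I·α + gyro = (0.1300, 0.0200, 0.0200)

F = (-1.9000, -3.6000, 3.7000)
τ = (0.1300, 0.0200, 0.0200)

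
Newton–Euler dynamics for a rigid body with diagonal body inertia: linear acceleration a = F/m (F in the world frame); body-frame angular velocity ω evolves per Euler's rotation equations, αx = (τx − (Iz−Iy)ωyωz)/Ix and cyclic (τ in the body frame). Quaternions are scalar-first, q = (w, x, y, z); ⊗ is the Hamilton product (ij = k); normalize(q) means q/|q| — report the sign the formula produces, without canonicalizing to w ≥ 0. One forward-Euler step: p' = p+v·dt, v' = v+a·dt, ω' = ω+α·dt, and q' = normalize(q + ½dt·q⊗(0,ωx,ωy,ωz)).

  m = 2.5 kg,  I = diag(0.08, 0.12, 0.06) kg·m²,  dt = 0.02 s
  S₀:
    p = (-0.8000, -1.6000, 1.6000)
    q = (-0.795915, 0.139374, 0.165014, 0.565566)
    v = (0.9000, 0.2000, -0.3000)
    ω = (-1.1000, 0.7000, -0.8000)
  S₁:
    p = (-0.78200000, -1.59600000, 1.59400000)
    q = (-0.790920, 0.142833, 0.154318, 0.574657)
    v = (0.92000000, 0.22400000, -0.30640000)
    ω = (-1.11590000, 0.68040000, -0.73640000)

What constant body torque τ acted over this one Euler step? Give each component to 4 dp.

τ = (-0.0300, -0.1000, 0.1600)

Δω = ω₁−ω₀ = (-0.01590000, -0.01960000, 0.06360000)
precession coupling = (0.0336, 0.0176, -0.0308)
τ = I·(Δω/dt) + ω₀×(Iω₀) = (-0.0300, -0.1000, 0.1600)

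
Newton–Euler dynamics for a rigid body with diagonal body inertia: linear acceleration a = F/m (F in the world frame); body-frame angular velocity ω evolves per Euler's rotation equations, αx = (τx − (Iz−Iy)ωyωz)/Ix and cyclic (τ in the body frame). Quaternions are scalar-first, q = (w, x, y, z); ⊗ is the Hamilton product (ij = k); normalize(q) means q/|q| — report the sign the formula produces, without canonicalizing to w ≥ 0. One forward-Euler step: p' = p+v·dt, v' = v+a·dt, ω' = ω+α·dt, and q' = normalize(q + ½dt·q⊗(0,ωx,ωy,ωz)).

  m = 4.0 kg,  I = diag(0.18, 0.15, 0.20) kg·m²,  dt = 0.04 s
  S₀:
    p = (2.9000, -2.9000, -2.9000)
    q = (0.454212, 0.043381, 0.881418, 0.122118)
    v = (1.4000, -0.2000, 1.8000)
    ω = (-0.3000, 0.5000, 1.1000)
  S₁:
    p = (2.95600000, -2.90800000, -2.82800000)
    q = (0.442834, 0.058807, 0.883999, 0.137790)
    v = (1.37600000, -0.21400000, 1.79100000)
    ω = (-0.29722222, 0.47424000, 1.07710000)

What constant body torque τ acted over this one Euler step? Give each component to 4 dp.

τ = (0.0400, -0.0900, -0.1100)

Δω = ω₁−ω₀ = (0.00277778, -0.02576000, -0.02290000)
applied torque τ = (0.0400, -0.0900, -0.1100)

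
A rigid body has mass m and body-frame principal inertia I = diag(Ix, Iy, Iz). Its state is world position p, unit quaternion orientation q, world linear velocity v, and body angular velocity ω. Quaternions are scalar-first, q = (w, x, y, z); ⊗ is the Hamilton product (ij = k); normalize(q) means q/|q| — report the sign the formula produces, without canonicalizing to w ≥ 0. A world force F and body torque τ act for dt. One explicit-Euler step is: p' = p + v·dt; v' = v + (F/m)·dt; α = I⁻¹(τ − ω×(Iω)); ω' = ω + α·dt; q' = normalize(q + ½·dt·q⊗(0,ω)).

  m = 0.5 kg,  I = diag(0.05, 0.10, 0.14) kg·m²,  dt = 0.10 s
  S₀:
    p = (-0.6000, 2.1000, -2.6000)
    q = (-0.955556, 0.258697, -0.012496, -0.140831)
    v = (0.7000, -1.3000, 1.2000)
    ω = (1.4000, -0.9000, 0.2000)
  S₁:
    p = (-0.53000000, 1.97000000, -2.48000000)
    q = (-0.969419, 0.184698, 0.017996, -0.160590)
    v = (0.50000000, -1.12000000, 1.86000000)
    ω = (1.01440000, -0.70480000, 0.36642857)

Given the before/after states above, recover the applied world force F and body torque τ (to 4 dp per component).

F = (-1.0000, 0.9000, 3.3000)
τ = (-0.2000, 0.1700, 0.1700)

ω₁ − ω₀ = (-0.38560000, 0.19520000, 0.16642857)
applied torque τ = (-0.2000, 0.1700, 0.1700)
Δv = v₁−v₀ = (-0.20000000, 0.18000000, 0.66000000)
F = m·Δv/dt = (-1.0000, 0.9000, 3.3000)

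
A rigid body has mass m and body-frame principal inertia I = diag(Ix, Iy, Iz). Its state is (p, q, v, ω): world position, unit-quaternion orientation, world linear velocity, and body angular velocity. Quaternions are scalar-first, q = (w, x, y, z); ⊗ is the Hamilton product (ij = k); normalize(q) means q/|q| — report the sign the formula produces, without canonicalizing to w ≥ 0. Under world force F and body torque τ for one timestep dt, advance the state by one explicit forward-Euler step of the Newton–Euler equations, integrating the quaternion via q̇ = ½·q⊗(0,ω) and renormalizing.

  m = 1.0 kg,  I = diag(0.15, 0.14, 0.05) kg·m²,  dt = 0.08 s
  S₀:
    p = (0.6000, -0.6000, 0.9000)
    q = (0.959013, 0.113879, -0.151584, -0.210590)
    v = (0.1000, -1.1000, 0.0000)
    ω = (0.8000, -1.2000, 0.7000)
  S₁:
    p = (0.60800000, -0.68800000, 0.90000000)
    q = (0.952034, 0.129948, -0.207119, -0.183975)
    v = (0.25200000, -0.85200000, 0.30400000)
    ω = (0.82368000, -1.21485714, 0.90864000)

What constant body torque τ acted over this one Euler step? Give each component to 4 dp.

rate change Δω = (0.02368000, -0.01485714, 0.20864000)
gyro term ω₀×Iω₀ = (0.0756, 0.0560, 0.0096)
τ = I·(Δω/dt) + ω₀×(Iω₀) = (0.1200, 0.0300, 0.1400)

τ = (0.1200, 0.0300, 0.1400)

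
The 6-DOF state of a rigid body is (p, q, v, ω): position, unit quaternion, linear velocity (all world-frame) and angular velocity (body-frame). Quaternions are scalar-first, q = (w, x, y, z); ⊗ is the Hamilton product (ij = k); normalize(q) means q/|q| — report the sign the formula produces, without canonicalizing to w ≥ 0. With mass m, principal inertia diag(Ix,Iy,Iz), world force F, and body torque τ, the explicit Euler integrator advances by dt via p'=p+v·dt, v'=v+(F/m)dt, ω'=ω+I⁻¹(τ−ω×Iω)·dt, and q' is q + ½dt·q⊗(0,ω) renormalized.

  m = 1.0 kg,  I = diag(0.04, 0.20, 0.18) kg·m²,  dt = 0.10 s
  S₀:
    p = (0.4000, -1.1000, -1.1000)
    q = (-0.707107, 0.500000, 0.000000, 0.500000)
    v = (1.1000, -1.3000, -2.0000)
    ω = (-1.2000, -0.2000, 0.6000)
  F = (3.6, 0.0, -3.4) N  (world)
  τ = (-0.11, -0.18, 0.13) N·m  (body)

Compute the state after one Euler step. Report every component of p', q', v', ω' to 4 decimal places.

precession coupling ω×(Iω) = (0.0024, 0.1008, 0.0384)
angular accel α = (-2.8100, -1.4040, 0.5089)
ω + α·dt = (-1.4810, -0.3404, 0.6509)
Hamilton product q⊗(0,ω) = (0.3000000, 0.9485284, -0.7585786, -0.5242642)
updated quaternion q' = (-0.6905, 0.5462, -0.0378, 0.4727)
linear accel F/m = (3.6000, 0.0000, -3.4000)
new position p' = (0.5100, -1.2300, -1.3000)
new velocity v' = (1.4600, -1.3000, -2.3400)

p' = (0.5100, -1.2300, -1.3000)
q' = (-0.6905, 0.5462, -0.0378, 0.4727)
v' = (1.4600, -1.3000, -2.3400)
ω' = (-1.4810, -0.3404, 0.6509)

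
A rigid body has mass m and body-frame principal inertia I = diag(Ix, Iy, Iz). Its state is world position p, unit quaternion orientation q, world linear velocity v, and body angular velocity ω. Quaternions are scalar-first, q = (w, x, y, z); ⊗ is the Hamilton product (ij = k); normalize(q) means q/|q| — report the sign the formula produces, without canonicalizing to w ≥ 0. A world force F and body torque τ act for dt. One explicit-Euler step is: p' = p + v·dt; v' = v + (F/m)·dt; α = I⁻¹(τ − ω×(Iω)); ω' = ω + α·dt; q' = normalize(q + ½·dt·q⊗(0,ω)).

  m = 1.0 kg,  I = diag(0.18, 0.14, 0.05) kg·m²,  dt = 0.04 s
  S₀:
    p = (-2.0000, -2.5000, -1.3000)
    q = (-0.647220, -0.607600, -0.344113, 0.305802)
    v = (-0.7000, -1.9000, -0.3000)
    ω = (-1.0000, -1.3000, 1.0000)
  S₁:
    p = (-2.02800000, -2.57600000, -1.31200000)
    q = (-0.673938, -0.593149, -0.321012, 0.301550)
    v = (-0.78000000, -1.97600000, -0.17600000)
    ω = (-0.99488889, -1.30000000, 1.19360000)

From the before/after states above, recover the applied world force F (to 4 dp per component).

F = (-2.0000, -1.9000, 3.1000)

v₁ − v₀ = (-0.08000000, -0.07600000, 0.12400000)
m·(v₁−v₀)/dt = (-2.0000, -1.9000, 3.1000)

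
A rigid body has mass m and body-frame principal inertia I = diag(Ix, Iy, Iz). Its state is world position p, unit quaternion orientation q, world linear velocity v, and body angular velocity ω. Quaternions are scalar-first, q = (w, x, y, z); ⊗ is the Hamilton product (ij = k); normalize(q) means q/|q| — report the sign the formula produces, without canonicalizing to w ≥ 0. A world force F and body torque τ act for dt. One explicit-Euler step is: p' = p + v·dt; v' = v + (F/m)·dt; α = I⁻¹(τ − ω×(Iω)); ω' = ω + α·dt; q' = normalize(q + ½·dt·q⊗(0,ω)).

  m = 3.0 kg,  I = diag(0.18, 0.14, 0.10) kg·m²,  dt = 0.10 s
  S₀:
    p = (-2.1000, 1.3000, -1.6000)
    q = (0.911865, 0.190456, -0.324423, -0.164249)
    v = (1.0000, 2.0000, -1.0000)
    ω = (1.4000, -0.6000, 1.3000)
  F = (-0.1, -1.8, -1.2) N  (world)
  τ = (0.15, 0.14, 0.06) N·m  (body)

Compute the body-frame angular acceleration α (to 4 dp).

precession coupling ω×(Iω) = (0.0312, 0.1456, 0.0336)
(τ − ω×Iω)/I = (0.6600, -0.0400, 0.2640)

α = (0.6600, -0.0400, 0.2640)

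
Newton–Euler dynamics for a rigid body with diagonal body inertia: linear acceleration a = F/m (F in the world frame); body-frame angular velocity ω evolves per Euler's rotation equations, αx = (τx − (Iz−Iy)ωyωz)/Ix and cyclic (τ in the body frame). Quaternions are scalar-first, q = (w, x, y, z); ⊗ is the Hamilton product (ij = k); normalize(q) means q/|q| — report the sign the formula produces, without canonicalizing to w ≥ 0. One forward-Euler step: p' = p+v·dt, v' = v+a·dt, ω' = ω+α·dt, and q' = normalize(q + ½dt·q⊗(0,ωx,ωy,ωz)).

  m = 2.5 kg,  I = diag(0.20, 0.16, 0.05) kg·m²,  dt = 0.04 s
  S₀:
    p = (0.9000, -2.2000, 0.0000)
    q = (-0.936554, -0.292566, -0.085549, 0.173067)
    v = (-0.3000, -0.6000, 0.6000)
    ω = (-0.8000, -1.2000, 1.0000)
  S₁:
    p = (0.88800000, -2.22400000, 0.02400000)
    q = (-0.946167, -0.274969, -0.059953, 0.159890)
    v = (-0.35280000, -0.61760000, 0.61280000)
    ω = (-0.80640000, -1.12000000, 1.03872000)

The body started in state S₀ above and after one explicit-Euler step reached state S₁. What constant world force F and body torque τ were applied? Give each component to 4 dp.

ω₁ − ω₀ = (-0.00640000, 0.08000000, 0.03872000)
gyro term ω₀×Iω₀ = (0.1320, -0.1200, -0.0384)
applied torque τ = (0.1000, 0.2000, 0.0100)
velocity change Δv = (-0.05280000, -0.01760000, 0.01280000)
applied force F = (-3.3000, -1.1000, 0.8000)

F = (-3.3000, -1.1000, 0.8000)
τ = (0.1000, 0.2000, 0.0100)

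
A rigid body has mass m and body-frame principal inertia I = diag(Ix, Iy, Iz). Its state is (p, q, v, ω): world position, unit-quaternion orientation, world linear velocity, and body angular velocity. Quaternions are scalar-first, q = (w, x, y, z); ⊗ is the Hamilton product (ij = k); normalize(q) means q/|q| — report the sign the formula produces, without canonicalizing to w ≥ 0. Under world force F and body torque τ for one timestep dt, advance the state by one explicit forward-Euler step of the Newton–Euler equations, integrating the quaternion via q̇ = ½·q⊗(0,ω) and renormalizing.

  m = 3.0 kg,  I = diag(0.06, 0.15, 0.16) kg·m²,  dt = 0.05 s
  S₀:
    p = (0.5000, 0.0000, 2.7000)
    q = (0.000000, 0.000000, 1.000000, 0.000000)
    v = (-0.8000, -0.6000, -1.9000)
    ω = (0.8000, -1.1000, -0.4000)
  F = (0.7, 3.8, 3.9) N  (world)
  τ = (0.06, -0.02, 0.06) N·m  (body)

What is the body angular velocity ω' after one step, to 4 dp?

ω' = (0.8463, -1.1173, -0.3565)

gyro term ω×Iω = (0.0044, 0.0320, -0.0792)
α = I⁻¹(τ − ω×Iω) = (0.9267, -0.3467, 0.8700)
ω + α·dt = (0.8463, -1.1173, -0.3565)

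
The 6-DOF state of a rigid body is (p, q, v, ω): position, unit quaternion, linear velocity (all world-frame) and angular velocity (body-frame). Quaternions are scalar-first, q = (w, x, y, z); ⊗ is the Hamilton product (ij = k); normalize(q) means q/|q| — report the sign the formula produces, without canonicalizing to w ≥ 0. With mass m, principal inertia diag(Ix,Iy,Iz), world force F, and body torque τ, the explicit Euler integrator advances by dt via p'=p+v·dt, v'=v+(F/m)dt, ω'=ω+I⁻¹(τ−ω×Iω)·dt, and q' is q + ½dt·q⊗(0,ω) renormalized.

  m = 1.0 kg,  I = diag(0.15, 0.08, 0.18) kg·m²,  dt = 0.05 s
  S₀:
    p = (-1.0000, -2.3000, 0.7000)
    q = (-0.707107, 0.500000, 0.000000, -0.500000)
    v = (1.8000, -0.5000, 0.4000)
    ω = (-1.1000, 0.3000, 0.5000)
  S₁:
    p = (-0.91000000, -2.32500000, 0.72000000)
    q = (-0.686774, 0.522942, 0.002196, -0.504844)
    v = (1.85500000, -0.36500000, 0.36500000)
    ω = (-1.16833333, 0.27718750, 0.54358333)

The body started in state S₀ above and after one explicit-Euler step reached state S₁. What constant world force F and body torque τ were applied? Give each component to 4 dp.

F = (1.1000, 2.7000, -0.7000)
τ = (-0.1900, -0.0200, 0.1800)

velocity change Δv = (0.05500000, 0.13500000, -0.03500000)
F = m·Δv/dt = (1.1000, 2.7000, -0.7000)
ω₁ − ω₀ = (-0.06833333, -0.02281250, 0.04358333)
gyro term ω₀×Iω₀ = (0.0150, 0.0165, 0.0231)
τ = I·(Δω/dt) + ω₀×(Iω₀) = (-0.1900, -0.0200, 0.1800)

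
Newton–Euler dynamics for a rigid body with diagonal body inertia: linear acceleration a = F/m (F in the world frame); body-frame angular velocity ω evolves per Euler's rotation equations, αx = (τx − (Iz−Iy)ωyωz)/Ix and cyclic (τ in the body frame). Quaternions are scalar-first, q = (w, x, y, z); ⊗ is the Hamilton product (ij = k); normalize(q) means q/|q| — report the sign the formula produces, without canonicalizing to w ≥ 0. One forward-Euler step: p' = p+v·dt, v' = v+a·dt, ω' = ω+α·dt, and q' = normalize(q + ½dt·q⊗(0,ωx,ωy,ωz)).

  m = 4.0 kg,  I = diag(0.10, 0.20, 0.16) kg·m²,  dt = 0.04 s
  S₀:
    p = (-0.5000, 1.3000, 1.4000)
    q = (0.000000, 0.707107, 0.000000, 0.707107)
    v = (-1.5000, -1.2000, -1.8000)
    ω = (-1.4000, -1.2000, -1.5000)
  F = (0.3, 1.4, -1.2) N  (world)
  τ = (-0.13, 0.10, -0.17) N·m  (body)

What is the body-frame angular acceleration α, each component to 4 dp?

α = (-0.5800, 1.1300, -2.1125)

precession coupling ω×(Iω) = (-0.0720, -0.1260, 0.1680)
angular accel α = (-0.5800, 1.1300, -2.1125)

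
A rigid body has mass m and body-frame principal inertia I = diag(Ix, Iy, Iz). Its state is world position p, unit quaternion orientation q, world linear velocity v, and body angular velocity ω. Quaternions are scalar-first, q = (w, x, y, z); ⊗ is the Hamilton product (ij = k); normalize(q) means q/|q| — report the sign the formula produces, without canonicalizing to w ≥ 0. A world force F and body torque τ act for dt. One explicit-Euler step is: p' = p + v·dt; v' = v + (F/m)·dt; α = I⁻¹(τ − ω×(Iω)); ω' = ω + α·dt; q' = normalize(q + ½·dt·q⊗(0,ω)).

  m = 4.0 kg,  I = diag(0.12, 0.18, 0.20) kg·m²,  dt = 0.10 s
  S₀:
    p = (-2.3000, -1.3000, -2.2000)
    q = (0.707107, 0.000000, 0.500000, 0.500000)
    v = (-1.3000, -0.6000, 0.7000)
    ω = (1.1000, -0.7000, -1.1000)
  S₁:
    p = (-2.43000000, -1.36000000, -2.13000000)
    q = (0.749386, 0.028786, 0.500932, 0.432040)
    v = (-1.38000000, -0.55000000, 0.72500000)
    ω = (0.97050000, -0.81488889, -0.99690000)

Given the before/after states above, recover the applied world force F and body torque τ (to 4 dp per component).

F = (-3.2000, 2.0000, 1.0000)
τ = (-0.1400, -0.1100, 0.1600)

ω₁ − ω₀ = (-0.12950000, -0.11488889, 0.10310000)
τ = I·(Δω/dt) + ω₀×(Iω₀) = (-0.1400, -0.1100, 0.1600)
Δv = v₁−v₀ = (-0.08000000, 0.05000000, 0.02500000)
applied force F = (-3.2000, 2.0000, 1.0000)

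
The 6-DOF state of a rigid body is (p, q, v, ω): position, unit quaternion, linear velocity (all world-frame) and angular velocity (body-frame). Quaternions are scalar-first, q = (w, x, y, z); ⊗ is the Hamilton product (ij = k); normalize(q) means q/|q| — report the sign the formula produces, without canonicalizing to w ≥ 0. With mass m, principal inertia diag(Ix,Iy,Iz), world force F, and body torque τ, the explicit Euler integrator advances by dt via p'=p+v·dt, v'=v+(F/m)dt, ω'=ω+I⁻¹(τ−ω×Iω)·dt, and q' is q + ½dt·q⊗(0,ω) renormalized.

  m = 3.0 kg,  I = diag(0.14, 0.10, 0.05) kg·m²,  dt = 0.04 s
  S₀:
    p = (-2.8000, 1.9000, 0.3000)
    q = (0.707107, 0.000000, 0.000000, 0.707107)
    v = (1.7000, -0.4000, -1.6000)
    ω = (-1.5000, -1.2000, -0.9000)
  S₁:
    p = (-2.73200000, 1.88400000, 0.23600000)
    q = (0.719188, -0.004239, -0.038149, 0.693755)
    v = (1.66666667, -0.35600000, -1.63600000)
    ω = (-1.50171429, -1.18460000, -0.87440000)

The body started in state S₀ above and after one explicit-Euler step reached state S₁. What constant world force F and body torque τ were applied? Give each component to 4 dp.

v₁ − v₀ = (-0.03333333, 0.04400000, -0.03600000)
m·(v₁−v₀)/dt = (-2.5000, 3.3000, -2.7000)
Δω = ω₁−ω₀ = (-0.00171429, 0.01540000, 0.02560000)
applied torque τ = (-0.0600, 0.1600, -0.0400)

F = (-2.5000, 3.3000, -2.7000)
τ = (-0.0600, 0.1600, -0.0400)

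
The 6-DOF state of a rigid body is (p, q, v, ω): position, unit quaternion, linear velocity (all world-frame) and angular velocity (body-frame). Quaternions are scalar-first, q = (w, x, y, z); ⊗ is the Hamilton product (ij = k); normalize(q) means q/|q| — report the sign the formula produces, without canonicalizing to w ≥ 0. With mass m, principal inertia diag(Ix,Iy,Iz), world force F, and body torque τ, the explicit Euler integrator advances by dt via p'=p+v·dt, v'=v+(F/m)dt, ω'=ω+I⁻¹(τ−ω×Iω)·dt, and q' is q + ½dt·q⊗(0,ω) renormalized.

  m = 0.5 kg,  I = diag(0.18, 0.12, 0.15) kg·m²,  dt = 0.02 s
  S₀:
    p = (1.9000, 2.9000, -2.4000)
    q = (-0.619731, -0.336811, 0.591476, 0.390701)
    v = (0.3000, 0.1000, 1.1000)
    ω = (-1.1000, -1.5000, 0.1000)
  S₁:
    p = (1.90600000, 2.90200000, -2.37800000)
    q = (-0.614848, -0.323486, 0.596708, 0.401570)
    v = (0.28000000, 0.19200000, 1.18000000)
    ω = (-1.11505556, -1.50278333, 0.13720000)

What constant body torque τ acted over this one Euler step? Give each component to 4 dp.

τ = (-0.1400, -0.0200, 0.1800)

Δω = ω₁−ω₀ = (-0.01505556, -0.00278333, 0.03720000)
ω₀×(Iω₀) = (-0.0045, -0.0033, -0.0990)
τ = I·(Δω/dt) + ω₀×(Iω₀) = (-0.1400, -0.0200, 0.1800)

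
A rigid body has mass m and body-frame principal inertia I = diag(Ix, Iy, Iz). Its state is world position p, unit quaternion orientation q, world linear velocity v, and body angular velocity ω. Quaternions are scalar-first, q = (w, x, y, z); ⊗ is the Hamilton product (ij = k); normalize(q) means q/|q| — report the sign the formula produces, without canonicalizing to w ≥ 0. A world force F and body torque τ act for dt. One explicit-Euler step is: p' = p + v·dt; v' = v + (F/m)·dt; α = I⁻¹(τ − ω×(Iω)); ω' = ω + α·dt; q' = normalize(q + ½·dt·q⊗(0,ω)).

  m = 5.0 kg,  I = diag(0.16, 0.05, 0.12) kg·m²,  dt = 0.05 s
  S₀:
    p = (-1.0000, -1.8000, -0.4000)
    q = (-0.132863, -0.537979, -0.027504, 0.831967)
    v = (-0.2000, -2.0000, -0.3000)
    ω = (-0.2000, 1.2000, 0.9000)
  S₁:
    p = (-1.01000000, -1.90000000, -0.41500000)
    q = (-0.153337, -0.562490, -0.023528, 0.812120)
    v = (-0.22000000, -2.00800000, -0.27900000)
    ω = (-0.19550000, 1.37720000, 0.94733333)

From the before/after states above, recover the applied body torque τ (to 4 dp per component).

τ = (0.0900, 0.1700, 0.1400)

ω₁ − ω₀ = (0.00450000, 0.17720000, 0.04733333)
precession coupling = (0.0756, -0.0072, 0.0264)
τ = I·(Δω/dt) + ω₀×(Iω₀) = (0.0900, 0.1700, 0.1400)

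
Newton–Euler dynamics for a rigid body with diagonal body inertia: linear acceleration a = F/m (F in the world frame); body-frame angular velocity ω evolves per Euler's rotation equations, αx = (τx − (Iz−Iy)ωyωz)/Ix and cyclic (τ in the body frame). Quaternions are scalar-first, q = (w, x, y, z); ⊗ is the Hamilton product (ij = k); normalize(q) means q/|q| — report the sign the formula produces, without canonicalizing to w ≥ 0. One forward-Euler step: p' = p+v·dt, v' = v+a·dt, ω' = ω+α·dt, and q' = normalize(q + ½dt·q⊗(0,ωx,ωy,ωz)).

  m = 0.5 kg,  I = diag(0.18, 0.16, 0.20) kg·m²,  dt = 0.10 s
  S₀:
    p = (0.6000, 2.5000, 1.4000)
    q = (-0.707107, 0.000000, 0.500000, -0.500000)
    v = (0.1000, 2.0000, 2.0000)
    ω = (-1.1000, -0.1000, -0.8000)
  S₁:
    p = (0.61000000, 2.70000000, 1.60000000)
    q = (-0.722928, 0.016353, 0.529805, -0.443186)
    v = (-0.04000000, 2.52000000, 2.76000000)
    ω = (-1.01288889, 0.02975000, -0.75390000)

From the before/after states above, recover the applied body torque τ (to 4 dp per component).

τ = (0.1600, 0.1900, 0.0900)

rate change Δω = (0.08711111, 0.12975000, 0.04610000)
precession coupling = (0.0032, -0.0176, -0.0022)
τ = I·(Δω/dt) + ω₀×(Iω₀) = (0.1600, 0.1900, 0.0900)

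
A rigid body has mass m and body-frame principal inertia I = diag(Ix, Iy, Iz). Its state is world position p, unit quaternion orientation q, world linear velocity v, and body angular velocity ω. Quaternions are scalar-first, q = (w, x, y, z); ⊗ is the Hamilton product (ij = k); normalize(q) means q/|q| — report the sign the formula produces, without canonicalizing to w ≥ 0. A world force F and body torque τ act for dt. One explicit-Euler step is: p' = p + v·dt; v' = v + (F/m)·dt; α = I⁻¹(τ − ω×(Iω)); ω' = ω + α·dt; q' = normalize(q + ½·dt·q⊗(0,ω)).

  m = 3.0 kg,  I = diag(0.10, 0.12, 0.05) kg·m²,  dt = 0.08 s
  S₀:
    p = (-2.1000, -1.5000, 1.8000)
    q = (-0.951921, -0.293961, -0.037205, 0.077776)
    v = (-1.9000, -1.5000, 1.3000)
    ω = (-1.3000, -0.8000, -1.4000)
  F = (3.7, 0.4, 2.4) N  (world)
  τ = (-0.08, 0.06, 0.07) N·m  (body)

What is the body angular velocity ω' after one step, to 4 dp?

ω' = (-1.3013, -0.8207, -1.3213)

angular accel α = (-0.0160, -0.2583, 0.9840)
ω' = ω + α·dt = (-1.3013, -0.8207, -1.3213)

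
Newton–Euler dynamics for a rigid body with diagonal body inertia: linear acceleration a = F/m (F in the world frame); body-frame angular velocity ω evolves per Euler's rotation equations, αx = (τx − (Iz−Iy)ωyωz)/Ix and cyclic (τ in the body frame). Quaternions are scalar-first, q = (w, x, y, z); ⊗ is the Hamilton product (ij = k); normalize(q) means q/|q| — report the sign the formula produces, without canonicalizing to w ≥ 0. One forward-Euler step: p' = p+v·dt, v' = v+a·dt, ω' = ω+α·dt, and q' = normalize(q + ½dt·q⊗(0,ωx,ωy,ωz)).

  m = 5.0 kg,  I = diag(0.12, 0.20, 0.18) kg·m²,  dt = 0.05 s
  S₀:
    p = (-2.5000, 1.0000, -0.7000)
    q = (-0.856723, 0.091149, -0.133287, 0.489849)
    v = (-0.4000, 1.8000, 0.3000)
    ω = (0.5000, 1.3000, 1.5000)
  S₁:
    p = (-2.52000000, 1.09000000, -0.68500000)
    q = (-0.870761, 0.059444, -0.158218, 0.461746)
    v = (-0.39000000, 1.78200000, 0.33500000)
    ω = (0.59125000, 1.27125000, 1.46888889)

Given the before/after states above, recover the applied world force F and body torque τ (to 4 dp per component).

F = (1.0000, -1.8000, 3.5000)
τ = (0.1800, -0.1600, -0.0600)

v₁ − v₀ = (0.01000000, -0.01800000, 0.03500000)
m·(v₁−v₀)/dt = (1.0000, -1.8000, 3.5000)
ω₁ − ω₀ = (0.09125000, -0.02875000, -0.03111111)
τ = I·(Δω/dt) + ω₀×(Iω₀) = (0.1800, -0.1600, -0.0600)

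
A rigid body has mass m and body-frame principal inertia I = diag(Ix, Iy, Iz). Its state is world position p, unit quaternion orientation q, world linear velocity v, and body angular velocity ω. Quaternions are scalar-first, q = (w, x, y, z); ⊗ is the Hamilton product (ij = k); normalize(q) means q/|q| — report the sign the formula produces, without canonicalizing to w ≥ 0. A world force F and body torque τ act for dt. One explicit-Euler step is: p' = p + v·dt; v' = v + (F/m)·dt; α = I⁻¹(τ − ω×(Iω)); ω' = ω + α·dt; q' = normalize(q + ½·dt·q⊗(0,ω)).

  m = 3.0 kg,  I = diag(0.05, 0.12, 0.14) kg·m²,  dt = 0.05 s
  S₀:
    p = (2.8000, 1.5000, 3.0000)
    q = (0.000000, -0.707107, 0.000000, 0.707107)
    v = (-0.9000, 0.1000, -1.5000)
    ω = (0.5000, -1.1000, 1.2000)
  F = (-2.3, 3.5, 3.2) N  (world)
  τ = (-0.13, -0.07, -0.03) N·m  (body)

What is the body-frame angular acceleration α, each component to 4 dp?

precession coupling ω×(Iω) = (-0.0264, -0.0540, -0.0385)
angular accel α = (-2.0720, -0.1333, 0.0607)

α = (-2.0720, -0.1333, 0.0607)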